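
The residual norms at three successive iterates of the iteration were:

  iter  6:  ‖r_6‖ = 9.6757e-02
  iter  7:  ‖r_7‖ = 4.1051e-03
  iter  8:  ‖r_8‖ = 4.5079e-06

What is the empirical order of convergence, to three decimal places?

2.156

p ≈ ln(‖r_8‖/‖r_7‖) / ln(‖r_7‖/‖r_6‖)
  = ln(4.5079e-06/4.1051e-03) / ln(4.1051e-03/9.6757e-02)
  = ln(0.00109812) / ln(0.0424269)
  = -6.814156 / -3.159973 ≈ 2.156397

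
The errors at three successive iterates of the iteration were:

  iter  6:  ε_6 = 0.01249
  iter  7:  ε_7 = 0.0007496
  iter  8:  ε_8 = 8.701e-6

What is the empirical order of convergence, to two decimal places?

1.58

p ≈ ln(ε_8/ε_7) / ln(ε_7/ε_6)
  = ln(8.701e-6/0.0007496) / ln(0.0007496/0.01249)
  = ln(0.0116075) / ln(0.060016)
  = -4.45610 / -2.81314 ≈ 1.58403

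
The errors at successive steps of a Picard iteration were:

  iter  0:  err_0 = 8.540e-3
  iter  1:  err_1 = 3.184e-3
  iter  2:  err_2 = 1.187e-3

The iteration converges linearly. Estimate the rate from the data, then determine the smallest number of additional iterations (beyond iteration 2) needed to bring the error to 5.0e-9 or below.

13

Rate ρ ≈ err_2/err_1 = 1.187e-3/3.184e-3 = 0.3728.
After j more steps, err_{2+j} ≈ 1.187e-3·ρ^j; need ρ^j ≤ 5.0e-9/1.187e-3 = 4.2123e-06.
j ≥ ln(4.2123e-06)/ln(0.3728) = -12.3775/-0.98671 = 12.544.
So 13 more iterations are needed.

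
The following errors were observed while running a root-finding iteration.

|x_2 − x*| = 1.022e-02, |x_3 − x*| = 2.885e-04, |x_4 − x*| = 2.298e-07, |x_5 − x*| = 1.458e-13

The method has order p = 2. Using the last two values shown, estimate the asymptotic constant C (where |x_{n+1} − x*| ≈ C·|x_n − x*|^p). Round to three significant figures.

2.76

C ≈ |x_5 − x*| / |x_4 − x*|^2
  = 1.458e-13 / (2.298e-07)^2
  = 1.458e-13 / 5.2808e-14 ≈ 2.7609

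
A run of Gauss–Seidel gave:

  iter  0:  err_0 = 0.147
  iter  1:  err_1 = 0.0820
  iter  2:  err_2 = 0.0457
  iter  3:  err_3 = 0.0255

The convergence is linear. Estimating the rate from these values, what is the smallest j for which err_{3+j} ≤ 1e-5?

Rate ρ ≈ err_3/err_2 = 0.0255/0.0457 = 0.5580.
After j more steps, err_{3+j} ≈ 0.0255·ρ^j; need ρ^j ≤ 1e-5/0.0255 = 0.000392157.
j ≥ ln(0.000392157)/ln(0.5580) = -7.8438/-0.58340 = 13.445.
So 14 more iterations are needed.

14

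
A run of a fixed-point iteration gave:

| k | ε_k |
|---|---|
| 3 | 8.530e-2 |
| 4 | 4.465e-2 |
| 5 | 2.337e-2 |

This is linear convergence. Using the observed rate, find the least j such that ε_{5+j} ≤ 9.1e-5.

Rate ρ ≈ ε_5/ε_4 = 2.337e-2/4.465e-2 = 0.5234.
After j more steps, ε_{5+j} ≈ 2.337e-2·ρ^j; need ρ^j ≤ 9.1e-5/2.337e-2 = 0.00389388.
j ≥ ln(0.00389388)/ln(0.5234) = -5.5483/-0.64741 = 8.570.
So 9 more iterations are needed.

9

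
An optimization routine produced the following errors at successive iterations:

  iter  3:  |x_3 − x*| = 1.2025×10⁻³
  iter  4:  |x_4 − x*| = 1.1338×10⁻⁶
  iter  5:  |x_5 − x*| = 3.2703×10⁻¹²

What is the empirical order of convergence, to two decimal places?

p ≈ ln(|x_5 − x*|/|x_4 − x*|) / ln(|x_4 − x*|/|x_3 − x*|)
  = ln(3.2703×10⁻¹²/1.1338×10⁻⁶) / ln(1.1338×10⁻⁶/1.2025×10⁻³)
  = ln(2.88437e-06) / ln(0.000942869)
  = -12.75620 / -6.96658 ≈ 1.83106

1.83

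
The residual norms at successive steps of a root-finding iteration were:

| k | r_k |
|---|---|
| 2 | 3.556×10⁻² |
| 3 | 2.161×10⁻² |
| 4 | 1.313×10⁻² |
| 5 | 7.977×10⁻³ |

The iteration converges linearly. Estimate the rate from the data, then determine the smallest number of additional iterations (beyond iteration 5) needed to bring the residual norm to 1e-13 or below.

51

Rate ρ ≈ r_5/r_4 = 7.977×10⁻³/1.313×10⁻² = 0.6075.
After j more steps, r_{5+j} ≈ 7.977×10⁻³·ρ^j; need ρ^j ≤ 1e-13/7.977×10⁻³ = 1.2536e-11.
j ≥ ln(1.2536e-11)/ln(0.6075) = -25.1024/-0.49840 = 50.366.
So 51 more iterations are needed.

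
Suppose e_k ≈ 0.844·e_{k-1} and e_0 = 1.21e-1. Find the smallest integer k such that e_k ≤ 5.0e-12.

After k steps, e_k ≈ 1.21e-1·0.844^k.
Need 0.844^k ≤ 5.0e-12/1.21e-1 = 4.13223e-11.
k ≥ ln(4.13223e-11)/ln(0.844) = -23.9096/-0.16960 = 140.976.
Smallest integer k = 141.

141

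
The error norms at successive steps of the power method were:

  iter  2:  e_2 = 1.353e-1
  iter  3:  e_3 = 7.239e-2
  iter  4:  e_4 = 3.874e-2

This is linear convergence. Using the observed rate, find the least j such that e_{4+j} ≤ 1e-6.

17

Rate ρ ≈ e_4/e_3 = 3.874e-2/7.239e-2 = 0.5352.
After j more steps, e_{4+j} ≈ 3.874e-2·ρ^j; need ρ^j ≤ 1e-6/3.874e-2 = 2.58131e-05.
j ≥ ln(2.58131e-05)/ln(0.5352) = -10.5646/-0.62511 = 16.900.
So 17 more iterations are needed.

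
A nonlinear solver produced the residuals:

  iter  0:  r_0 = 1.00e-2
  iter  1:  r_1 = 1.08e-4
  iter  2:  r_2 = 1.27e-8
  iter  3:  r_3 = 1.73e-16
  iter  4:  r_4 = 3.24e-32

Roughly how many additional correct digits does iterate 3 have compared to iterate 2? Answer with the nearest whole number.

Digits gained ≈ log₁₀(r_2/r_3) = log₁₀(1.27e-8/1.73e-16) = log₁₀(7.34104e+07) ≈ 7.866.

8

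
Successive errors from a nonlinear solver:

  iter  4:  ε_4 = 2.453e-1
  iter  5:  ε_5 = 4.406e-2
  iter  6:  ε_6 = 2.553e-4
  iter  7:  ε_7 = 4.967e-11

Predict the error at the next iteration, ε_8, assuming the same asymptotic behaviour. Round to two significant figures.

3.7e-31

First estimate the order: p ≈ ln(ε_7/ε_6) / ln(ε_6/ε_5) = ln(4.967e-11/2.553e-4)/ln(2.553e-4/4.406e-2) = ln(1.94555e-07)/ln(0.00579437) ≈ 3.0000.
Then ε_8 ≈ ε_7·(ε_7/ε_6)^p = 4.967e-11·(1.94555e-07)^3.0000 = 4.967e-11·7.36423e-21 ≈ 3.658e-31.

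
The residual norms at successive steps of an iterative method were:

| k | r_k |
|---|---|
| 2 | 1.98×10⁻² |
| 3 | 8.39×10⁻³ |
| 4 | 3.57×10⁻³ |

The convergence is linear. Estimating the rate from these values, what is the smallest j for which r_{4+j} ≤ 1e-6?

Rate ρ ≈ r_4/r_3 = 3.57×10⁻³/8.39×10⁻³ = 0.4255.
After j more steps, r_{4+j} ≈ 3.57×10⁻³·ρ^j; need ρ^j ≤ 1e-6/3.57×10⁻³ = 0.000280112.
j ≥ ln(0.000280112)/ln(0.4255) = -8.1803/-0.85449 = 9.573.
So 10 more iterations are needed.

10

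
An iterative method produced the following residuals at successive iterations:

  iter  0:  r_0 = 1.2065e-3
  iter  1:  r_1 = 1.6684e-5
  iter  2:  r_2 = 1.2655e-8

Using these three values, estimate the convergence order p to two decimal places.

p ≈ ln(r_2/r_1) / ln(r_1/r_0)
  = ln(1.2655e-8/1.6684e-5) / ln(1.6684e-5/1.2065e-3)
  = ln(0.000758511) / ln(0.0138284)
  = -7.18415 / -4.28103 ≈ 1.67814

1.68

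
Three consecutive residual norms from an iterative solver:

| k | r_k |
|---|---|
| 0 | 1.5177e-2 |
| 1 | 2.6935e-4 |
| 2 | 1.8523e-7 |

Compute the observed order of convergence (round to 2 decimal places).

p ≈ ln(r_2/r_1) / ln(r_1/r_0)
  = ln(1.8523e-7/2.6935e-4) / ln(2.6935e-4/1.5177e-2)
  = ln(0.000687693) / ln(0.0177472)
  = -7.28217 / -4.03153 ≈ 1.80630

1.81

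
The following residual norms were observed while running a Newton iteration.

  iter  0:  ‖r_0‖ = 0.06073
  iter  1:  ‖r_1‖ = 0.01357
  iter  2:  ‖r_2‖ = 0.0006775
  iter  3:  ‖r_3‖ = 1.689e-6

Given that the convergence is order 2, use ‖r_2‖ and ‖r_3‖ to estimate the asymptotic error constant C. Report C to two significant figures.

C ≈ ‖r_3‖ / ‖r_2‖^2
  = 1.689e-6 / (0.0006775)^2
  = 1.689e-6 / 4.59006e-07 ≈ 3.6797

3.7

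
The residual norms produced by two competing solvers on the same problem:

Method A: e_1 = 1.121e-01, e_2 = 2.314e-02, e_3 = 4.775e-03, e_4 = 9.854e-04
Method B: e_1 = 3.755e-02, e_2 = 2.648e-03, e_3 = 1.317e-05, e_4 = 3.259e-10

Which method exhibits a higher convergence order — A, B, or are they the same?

B

Method A: p ≈ ln(9.854e-04/4.775e-03)/ln(4.775e-03/2.314e-02) ≈ 1.00.
Method B: p ≈ ln(3.259e-10/1.317e-05)/ln(1.317e-05/2.648e-03) ≈ 2.00.
Method B has the higher order (≈2.0 vs ≈1.0).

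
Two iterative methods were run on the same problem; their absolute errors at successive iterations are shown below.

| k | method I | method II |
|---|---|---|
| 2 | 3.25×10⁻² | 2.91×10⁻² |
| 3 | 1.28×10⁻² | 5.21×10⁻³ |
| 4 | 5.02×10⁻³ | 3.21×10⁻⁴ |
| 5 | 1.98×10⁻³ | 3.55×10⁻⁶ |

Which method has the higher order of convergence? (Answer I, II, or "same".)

Method I: p ≈ ln(1.98×10⁻³/5.02×10⁻³)/ln(5.02×10⁻³/1.28×10⁻²) ≈ 0.99.
Method II: p ≈ ln(3.55×10⁻⁶/3.21×10⁻⁴)/ln(3.21×10⁻⁴/5.21×10⁻³) ≈ 1.62.
Method II has the higher order (≈1.6 vs ≈1.0).

II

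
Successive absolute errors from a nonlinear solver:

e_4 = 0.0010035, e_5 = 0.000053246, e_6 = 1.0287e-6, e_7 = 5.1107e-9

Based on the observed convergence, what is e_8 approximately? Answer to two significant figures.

4.1e-12

First estimate the order: p ≈ ln(e_7/e_6) / ln(e_6/e_5) = ln(5.1107e-9/1.0287e-6)/ln(1.0287e-6/0.000053246) = ln(0.00496812)/ln(0.0193198) ≈ 1.3441.
Then e_8 ≈ e_7·(e_7/e_6)^p = 5.1107e-9·(0.00496812)^1.3441 = 5.1107e-9·0.000800667 ≈ 4.092e-12.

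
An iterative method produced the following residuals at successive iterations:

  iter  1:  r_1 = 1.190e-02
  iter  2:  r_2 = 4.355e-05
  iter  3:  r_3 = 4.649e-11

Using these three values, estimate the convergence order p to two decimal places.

2.45

p ≈ ln(r_3/r_2) / ln(r_2/r_1)
  = ln(4.649e-11/4.355e-05) / ln(4.355e-05/1.190e-02)
  = ln(1.06751e-06) / ln(0.00365966)
  = -13.75018 / -5.61039 ≈ 2.45084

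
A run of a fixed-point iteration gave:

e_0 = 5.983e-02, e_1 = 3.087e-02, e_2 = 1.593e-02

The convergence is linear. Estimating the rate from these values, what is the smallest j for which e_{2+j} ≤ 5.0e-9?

23

Rate ρ ≈ e_2/e_1 = 1.593e-02/3.087e-02 = 0.5160.
After j more steps, e_{2+j} ≈ 1.593e-02·ρ^j; need ρ^j ≤ 5.0e-9/1.593e-02 = 3.13873e-07.
j ≥ ln(3.13873e-07)/ln(0.5160) = -14.9743/-0.66165 = 22.632.
So 23 more iterations are needed.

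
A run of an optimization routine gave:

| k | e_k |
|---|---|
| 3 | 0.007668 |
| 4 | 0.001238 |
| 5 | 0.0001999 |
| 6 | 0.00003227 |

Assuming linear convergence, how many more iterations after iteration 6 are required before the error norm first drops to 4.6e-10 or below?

7

Rate ρ ≈ e_6/e_5 = 0.00003227/0.0001999 = 0.1614.
After j more steps, e_{6+j} ≈ 0.00003227·ρ^j; need ρ^j ≤ 4.6e-10/0.00003227 = 1.42547e-05.
j ≥ ln(1.42547e-05)/ln(0.1614) = -11.1584/-1.82387 = 6.118.
So 7 more iterations are needed.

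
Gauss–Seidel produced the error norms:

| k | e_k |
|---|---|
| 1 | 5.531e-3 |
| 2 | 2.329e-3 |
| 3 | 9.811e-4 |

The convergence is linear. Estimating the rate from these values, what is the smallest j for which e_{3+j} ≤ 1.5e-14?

Rate ρ ≈ e_3/e_2 = 9.811e-4/2.329e-3 = 0.4213.
After j more steps, e_{3+j} ≈ 9.811e-4·ρ^j; need ρ^j ≤ 1.5e-14/9.811e-4 = 1.5289e-11.
j ≥ ln(1.5289e-11)/ln(0.4213) = -24.9039/-0.86441 = 28.810.
So 29 more iterations are needed.

29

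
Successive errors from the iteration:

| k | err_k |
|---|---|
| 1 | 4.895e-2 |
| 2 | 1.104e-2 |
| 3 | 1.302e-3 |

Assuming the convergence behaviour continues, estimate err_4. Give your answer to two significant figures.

First estimate the order: p ≈ ln(err_3/err_2) / ln(err_2/err_1) = ln(1.302e-3/1.104e-2)/ln(1.104e-2/4.895e-2) = ln(0.117935)/ln(0.225536) ≈ 1.4353.
Then err_4 ≈ err_3·(err_3/err_2)^p = 1.302e-3·(0.117935)^1.4353 = 1.302e-3·0.0465081 ≈ 6.055e-05.

6.1e-5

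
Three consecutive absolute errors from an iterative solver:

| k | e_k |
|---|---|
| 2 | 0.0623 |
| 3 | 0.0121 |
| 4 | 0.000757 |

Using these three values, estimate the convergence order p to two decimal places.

p ≈ ln(e_4/e_3) / ln(e_3/e_2)
  = ln(0.000757/0.0121) / ln(0.0121/0.0623)
  = ln(0.062562) / ln(0.194222)
  = -2.77160 / -1.63875 ≈ 1.69129

1.69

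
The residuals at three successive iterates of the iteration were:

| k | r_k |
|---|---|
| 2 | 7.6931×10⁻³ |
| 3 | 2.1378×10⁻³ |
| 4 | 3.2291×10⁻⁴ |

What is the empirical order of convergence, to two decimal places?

1.48

p ≈ ln(r_4/r_3) / ln(r_3/r_2)
  = ln(3.2291×10⁻⁴/2.1378×10⁻³) / ln(2.1378×10⁻³/7.6931×10⁻³)
  = ln(0.151048) / ln(0.277885)
  = -1.89016 / -1.28055 ≈ 1.47605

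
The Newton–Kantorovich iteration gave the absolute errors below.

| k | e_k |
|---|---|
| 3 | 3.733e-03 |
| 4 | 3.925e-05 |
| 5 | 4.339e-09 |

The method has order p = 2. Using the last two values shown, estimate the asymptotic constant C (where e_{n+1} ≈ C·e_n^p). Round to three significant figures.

2.82

C ≈ e_5 / e_4^2
  = 4.339e-09 / (3.925e-05)^2
  = 4.339e-09 / 1.54056e-09 ≈ 2.8165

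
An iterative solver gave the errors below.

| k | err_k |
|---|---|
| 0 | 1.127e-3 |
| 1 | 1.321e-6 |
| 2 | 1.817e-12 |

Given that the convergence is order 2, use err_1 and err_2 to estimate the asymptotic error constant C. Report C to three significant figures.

C ≈ err_2 / err_1^2
  = 1.817e-12 / (1.321e-6)^2
  = 1.817e-12 / 1.74504e-12 ≈ 1.0412

1.04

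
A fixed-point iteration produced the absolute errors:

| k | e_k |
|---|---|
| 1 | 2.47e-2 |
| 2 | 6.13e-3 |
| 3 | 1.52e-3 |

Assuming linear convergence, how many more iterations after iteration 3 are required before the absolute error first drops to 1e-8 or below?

9

Rate ρ ≈ e_3/e_2 = 1.52e-3/6.13e-3 = 0.2480.
After j more steps, e_{3+j} ≈ 1.52e-3·ρ^j; need ρ^j ≤ 1e-8/1.52e-3 = 6.57895e-06.
j ≥ ln(6.57895e-06)/ln(0.2480) = -11.9316/-1.39433 = 8.557.
So 9 more iterations are needed.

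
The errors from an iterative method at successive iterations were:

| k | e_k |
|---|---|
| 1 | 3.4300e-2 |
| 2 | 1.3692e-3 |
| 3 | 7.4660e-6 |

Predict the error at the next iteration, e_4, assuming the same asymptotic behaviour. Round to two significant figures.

1.6e-9

First estimate the order: p ≈ ln(e_3/e_2) / ln(e_2/e_1) = ln(7.4660e-6/1.3692e-3)/ln(1.3692e-3/3.4300e-2) = ln(0.00545282)/ln(0.0399184) ≈ 1.6181.
Then e_4 ≈ e_3·(e_3/e_2)^p = 7.4660e-6·(0.00545282)^1.6181 = 7.4660e-6·0.000217584 ≈ 1.624e-09.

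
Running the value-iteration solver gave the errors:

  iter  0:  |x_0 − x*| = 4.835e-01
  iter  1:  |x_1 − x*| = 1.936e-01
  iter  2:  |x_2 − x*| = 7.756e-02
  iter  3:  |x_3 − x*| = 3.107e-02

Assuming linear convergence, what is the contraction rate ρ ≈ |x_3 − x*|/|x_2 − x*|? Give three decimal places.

ρ ≈ |x_3 − x*|/|x_2 − x*| = 3.107e-02/7.756e-02 = 0.40059

0.401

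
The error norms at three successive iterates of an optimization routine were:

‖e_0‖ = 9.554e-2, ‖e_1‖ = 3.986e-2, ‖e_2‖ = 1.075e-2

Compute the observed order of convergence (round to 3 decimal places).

1.499

p ≈ ln(‖e_2‖/‖e_1‖) / ln(‖e_1‖/‖e_0‖)
  = ln(1.075e-2/3.986e-2) / ln(3.986e-2/9.554e-2)
  = ln(0.269694) / ln(0.417207)
  = -1.310467 / -0.874173 ≈ 1.499093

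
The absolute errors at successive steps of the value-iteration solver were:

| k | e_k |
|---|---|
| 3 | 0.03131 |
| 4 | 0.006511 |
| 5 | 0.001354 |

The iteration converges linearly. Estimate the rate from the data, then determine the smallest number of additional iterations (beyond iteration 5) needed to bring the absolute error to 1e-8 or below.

Rate ρ ≈ e_5/e_4 = 0.001354/0.006511 = 0.2080.
After j more steps, e_{5+j} ≈ 0.001354·ρ^j; need ρ^j ≤ 1e-8/0.001354 = 7.38552e-06.
j ≥ ln(7.38552e-06)/ln(0.2080) = -11.8160/-1.57022 = 7.525.
So 8 more iterations are needed.

8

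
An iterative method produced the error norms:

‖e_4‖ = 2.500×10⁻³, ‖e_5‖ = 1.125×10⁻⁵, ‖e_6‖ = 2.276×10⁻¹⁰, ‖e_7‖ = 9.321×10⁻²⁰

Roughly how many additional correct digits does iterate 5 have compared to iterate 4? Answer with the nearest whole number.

2

Digits gained ≈ log₁₀(‖e_4‖/‖e_5‖) = log₁₀(2.500×10⁻³/1.125×10⁻⁵) = log₁₀(222.222) ≈ 2.347.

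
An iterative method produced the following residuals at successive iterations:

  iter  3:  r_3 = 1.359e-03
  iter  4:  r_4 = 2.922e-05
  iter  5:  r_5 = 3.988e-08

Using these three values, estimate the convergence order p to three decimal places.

p ≈ ln(r_5/r_4) / ln(r_4/r_3)
  = ln(3.988e-08/2.922e-05) / ln(2.922e-05/1.359e-03)
  = ln(0.00136482) / ln(0.0215011)
  = -6.596733 / -3.839651 ≈ 1.718055

1.718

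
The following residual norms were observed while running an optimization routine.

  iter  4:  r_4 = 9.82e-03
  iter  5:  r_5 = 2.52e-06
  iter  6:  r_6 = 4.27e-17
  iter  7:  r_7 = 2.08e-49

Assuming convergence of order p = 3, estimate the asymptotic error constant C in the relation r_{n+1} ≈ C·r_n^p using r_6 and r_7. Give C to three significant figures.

C ≈ r_7 / r_6^3
  = 2.08e-49 / (4.27e-17)^3
  = 2.08e-49 / 7.78545e-50 ≈ 2.6717

2.67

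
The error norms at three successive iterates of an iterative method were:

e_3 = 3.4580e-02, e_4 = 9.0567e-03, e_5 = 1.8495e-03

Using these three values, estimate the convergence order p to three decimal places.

p ≈ ln(e_5/e_4) / ln(e_4/e_3)
  = ln(1.8495e-03/9.0567e-03) / ln(9.0567e-03/3.4580e-02)
  = ln(0.204213) / ln(0.261906)
  = -1.588592 / -1.339770 ≈ 1.185720

1.186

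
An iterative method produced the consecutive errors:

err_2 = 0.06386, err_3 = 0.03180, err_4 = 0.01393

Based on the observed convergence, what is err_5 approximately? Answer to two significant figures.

5.2e-3

First estimate the order: p ≈ ln(err_4/err_3) / ln(err_3/err_2) = ln(0.01393/0.03180)/ln(0.03180/0.06386) = ln(0.43805)/ln(0.497964) ≈ 1.1839.
Then err_5 ≈ err_4·(err_4/err_3)^p = 0.01393·(0.43805)^1.1839 = 0.01393·0.376357 ≈ 0.005243.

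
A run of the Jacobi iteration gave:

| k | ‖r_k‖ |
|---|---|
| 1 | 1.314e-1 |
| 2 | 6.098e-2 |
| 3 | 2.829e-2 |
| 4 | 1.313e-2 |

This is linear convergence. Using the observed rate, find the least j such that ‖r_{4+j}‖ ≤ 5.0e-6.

11

Rate ρ ≈ ‖r_4‖/‖r_3‖ = 1.313e-2/2.829e-2 = 0.4641.
After j more steps, ‖r_{4+j}‖ ≈ 1.313e-2·ρ^j; need ρ^j ≤ 5.0e-6/1.313e-2 = 0.000380807.
j ≥ ln(0.000380807)/ln(0.4641) = -7.8732/-0.76766 = 10.256.
So 11 more iterations are needed.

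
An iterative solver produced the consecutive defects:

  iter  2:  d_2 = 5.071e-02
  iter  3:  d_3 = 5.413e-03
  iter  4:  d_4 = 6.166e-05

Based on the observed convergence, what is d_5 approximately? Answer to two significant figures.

First estimate the order: p ≈ ln(d_4/d_3) / ln(d_3/d_2) = ln(6.166e-05/5.413e-03)/ln(5.413e-03/5.071e-02) = ln(0.0113911)/ln(0.106744) ≈ 2.0001.
Then d_5 ≈ d_4·(d_4/d_3)^p = 6.166e-05·(0.0113911)^2.0001 = 6.166e-05·0.000129699 ≈ 7.997e-09.

8.0e-9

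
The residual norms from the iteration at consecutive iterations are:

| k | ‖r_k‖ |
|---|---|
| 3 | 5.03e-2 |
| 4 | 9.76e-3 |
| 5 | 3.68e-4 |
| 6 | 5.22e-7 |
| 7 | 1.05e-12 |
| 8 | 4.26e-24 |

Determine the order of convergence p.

2

Consecutive ratios: ‖r_8‖/‖r_7‖ = 4.26e-24/1.05e-12 = 4.05714e-12, ‖r_7‖/‖r_6‖ = 1.05e-12/5.22e-7 = 2.01149e-06.
p ≈ ln(4.05714e-12)/ln(2.01149e-06) = -26.2305/-13.1166 ≈ 2.00.
So the convergence is quadratic (order 2).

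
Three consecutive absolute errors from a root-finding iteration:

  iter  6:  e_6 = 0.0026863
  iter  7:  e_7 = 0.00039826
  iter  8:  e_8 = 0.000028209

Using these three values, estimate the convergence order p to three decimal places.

p ≈ ln(e_8/e_7) / ln(e_7/e_6)
  = ln(0.000028209/0.00039826) / ln(0.00039826/0.0026863)
  = ln(0.0708306) / ln(0.148256)
  = -2.647464 / -1.908815 ≈ 1.386967

1.387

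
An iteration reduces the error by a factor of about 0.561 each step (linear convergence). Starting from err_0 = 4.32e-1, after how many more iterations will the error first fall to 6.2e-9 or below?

After k steps, err_k ≈ 4.32e-1·0.561^k.
Need 0.561^k ≤ 6.2e-9/4.32e-1 = 1.43519e-08.
k ≥ ln(1.43519e-08)/ln(0.561) = -18.0594/-0.57803 = 31.243.
Smallest integer k = 32.

32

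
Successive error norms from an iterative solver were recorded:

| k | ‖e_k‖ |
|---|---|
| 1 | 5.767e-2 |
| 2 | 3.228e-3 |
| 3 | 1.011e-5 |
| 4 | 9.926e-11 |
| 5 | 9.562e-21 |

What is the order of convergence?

2

Consecutive ratios: ‖e_5‖/‖e_4‖ = 9.562e-21/9.926e-11 = 9.63329e-11, ‖e_4‖/‖e_3‖ = 9.926e-11/1.011e-5 = 9.818e-06.
p ≈ ln(9.63329e-11)/ln(9.818e-06) = -23.0632/-11.5313 ≈ 2.00.
So the convergence is quadratic (order 2).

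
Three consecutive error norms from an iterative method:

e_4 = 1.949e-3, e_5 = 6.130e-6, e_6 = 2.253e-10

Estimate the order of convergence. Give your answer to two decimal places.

p ≈ ln(e_6/e_5) / ln(e_5/e_4)
  = ln(2.253e-10/6.130e-6) / ln(6.130e-6/1.949e-3)
  = ln(3.67537e-05) / ln(0.0031452)
  = -10.21127 / -5.76188 ≈ 1.77221

1.77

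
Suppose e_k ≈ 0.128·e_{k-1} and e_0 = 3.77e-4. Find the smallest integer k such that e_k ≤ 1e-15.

After k steps, e_k ≈ 3.77e-4·0.128^k.
Need 0.128^k ≤ 1e-15/3.77e-4 = 2.65252e-12.
k ≥ ln(2.65252e-12)/ln(0.128) = -26.6555/-2.05573 = 12.966.
Smallest integer k = 13.

13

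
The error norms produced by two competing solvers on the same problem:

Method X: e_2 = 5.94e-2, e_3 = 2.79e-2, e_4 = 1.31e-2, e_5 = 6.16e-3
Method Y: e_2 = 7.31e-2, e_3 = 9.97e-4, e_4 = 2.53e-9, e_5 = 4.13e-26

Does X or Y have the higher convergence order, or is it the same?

Y

Method X: p ≈ ln(6.16e-3/1.31e-2)/ln(1.31e-2/2.79e-2) ≈ 1.00.
Method Y: p ≈ ln(4.13e-26/2.53e-9)/ln(2.53e-9/9.97e-4) ≈ 3.00.
Method Y has the higher order (≈3.0 vs ≈1.0).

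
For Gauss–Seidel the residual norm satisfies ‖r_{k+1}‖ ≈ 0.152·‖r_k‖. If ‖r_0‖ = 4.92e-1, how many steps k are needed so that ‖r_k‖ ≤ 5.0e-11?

13

After k steps, ‖r_k‖ ≈ 4.92e-1·0.152^k.
Need 0.152^k ≤ 5.0e-11/4.92e-1 = 1.01626e-10.
k ≥ ln(1.01626e-10)/ln(0.152) = -23.0097/-1.88387 = 12.214.
Smallest integer k = 13.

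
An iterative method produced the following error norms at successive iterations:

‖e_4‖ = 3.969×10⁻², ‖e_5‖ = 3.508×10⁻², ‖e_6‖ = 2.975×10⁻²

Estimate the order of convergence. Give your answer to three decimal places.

1.335

p ≈ ln(‖e_6‖/‖e_5‖) / ln(‖e_5‖/‖e_4‖)
  = ln(2.975×10⁻²/3.508×10⁻²) / ln(3.508×10⁻²/3.969×10⁻²)
  = ln(0.848062) / ln(0.88385)
  = -0.164802 / -0.123468 ≈ 1.334775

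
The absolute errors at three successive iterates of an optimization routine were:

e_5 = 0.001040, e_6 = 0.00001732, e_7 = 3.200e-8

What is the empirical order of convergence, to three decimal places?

1.537

p ≈ ln(e_7/e_6) / ln(e_6/e_5)
  = ln(3.200e-8/0.00001732) / ln(0.00001732/0.001040)
  = ln(0.00184758) / ln(0.0166538)
  = -6.293879 / -4.095117 ≈ 1.536923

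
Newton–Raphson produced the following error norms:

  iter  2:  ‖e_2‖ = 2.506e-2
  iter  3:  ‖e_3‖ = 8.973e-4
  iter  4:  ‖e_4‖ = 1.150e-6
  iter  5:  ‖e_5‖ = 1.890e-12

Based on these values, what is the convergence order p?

2

Consecutive ratios: ‖e_5‖/‖e_4‖ = 1.890e-12/1.150e-6 = 1.64348e-06, ‖e_4‖/‖e_3‖ = 1.150e-6/8.973e-4 = 0.00128162.
p ≈ ln(1.64348e-06)/ln(0.00128162) = -13.3187/-6.6596 ≈ 2.00.
So the convergence is quadratic (order 2).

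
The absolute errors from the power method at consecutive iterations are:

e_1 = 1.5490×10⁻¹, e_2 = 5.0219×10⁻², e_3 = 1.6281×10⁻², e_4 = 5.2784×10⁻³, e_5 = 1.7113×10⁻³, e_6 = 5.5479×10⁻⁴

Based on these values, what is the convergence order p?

Consecutive ratios: e_6/e_5 = 5.5479×10⁻⁴/1.7113×10⁻³ = 0.324192, e_5/e_4 = 1.7113×10⁻³/5.2784×10⁻³ = 0.324208.
p ≈ ln(0.324192)/ln(0.324208) = -1.1264/-1.1264 ≈ 1.00.
So the convergence is linear (order 1).

1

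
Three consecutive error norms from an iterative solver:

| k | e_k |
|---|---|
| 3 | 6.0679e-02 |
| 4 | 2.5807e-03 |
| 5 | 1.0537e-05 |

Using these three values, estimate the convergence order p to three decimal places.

p ≈ ln(e_5/e_4) / ln(e_4/e_3)
  = ln(1.0537e-05/2.5807e-03) / ln(2.5807e-03/6.0679e-02)
  = ln(0.004083) / ln(0.0425304)
  = -5.500923 / -3.157536 ≈ 1.742157

1.742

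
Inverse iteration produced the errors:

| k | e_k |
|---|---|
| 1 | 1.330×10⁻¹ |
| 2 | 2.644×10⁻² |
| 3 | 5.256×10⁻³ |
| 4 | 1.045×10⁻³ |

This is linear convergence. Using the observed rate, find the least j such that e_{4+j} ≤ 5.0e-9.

8

Rate ρ ≈ e_4/e_3 = 1.045×10⁻³/5.256×10⁻³ = 0.1988.
After j more steps, e_{4+j} ≈ 1.045×10⁻³·ρ^j; need ρ^j ≤ 5.0e-9/1.045×10⁻³ = 4.78469e-06.
j ≥ ln(4.78469e-06)/ln(0.1988) = -12.2501/-1.61546 = 7.583.
So 8 more iterations are needed.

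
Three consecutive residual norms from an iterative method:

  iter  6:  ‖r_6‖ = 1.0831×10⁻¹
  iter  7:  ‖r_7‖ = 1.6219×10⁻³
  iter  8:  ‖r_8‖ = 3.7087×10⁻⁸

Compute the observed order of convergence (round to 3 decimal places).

p ≈ ln(‖r_8‖/‖r_7‖) / ln(‖r_7‖/‖r_6‖)
  = ln(3.7087×10⁻⁸/1.6219×10⁻³) / ln(1.6219×10⁻³/1.0831×10⁻¹)
  = ln(2.28664e-05) / ln(0.0149746)
  = -10.685842 / -4.201400 ≈ 2.543400

2.543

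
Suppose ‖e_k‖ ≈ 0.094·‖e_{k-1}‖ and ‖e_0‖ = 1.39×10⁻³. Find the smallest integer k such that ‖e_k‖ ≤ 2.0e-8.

5

After k steps, ‖e_k‖ ≈ 1.39×10⁻³·0.094^k.
Need 0.094^k ≤ 2.0e-8/1.39×10⁻³ = 1.43885e-05.
k ≥ ln(1.43885e-05)/ln(0.094) = -11.1491/-2.36446 = 4.715.
Smallest integer k = 5.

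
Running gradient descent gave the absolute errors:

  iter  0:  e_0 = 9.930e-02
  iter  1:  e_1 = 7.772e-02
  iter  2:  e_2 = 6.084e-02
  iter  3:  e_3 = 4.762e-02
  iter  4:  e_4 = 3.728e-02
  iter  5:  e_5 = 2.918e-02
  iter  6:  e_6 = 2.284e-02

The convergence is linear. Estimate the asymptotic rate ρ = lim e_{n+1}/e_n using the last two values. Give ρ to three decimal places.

ρ ≈ e_6/e_5 = 2.284e-02/2.918e-02 = 0.78273

0.783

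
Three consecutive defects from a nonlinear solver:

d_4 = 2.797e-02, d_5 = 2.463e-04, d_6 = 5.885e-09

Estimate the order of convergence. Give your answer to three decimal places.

2.249

p ≈ ln(d_6/d_5) / ln(d_5/d_4)
  = ln(5.885e-09/2.463e-04) / ln(2.463e-04/2.797e-02)
  = ln(2.38936e-05) / ln(0.00880586)
  = -10.641900 / -4.732338 ≈ 2.248762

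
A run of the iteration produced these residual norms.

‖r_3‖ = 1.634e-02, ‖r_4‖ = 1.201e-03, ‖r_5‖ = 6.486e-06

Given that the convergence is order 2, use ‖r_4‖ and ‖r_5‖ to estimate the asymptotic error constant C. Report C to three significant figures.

C ≈ ‖r_5‖ / ‖r_4‖^2
  = 6.486e-06 / (1.201e-03)^2
  = 6.486e-06 / 1.4424e-06 ≈ 4.4967

4.50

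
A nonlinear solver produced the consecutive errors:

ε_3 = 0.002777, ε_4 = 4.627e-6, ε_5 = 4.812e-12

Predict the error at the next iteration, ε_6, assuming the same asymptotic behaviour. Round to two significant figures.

6.3e-25

First estimate the order: p ≈ ln(ε_5/ε_4) / ln(ε_4/ε_3) = ln(4.812e-12/4.627e-6)/ln(4.627e-6/0.002777) = ln(1.03998e-06)/ln(0.00166619) ≈ 2.1535.
Then ε_6 ≈ ε_5·(ε_5/ε_4)^p = 4.812e-12·(1.03998e-06)^2.1535 = 4.812e-12·1.30516e-13 ≈ 6.28e-25.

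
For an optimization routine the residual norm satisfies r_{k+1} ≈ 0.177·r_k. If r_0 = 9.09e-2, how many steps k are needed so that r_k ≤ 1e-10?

After k steps, r_k ≈ 9.09e-2·0.177^k.
Need 0.177^k ≤ 1e-10/9.09e-2 = 1.10011e-09.
k ≥ ln(1.10011e-09)/ln(0.177) = -20.6279/-1.73161 = 11.913.
Smallest integer k = 12.

12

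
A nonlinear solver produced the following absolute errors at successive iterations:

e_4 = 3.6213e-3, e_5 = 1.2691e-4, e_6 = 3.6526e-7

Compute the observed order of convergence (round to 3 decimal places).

1.746

p ≈ ln(e_6/e_5) / ln(e_5/e_4)
  = ln(3.6526e-7/1.2691e-4) / ln(1.2691e-4/3.6213e-3)
  = ln(0.0028781) / ln(0.0350454)
  = -5.850625 / -3.351111 ≈ 1.745876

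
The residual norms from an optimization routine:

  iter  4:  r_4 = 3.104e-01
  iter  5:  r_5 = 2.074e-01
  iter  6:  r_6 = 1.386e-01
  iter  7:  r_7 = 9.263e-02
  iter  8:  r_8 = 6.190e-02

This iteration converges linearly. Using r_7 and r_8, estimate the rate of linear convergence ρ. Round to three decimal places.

ρ ≈ r_8/r_7 = 6.190e-02/9.263e-02 = 0.66825

0.668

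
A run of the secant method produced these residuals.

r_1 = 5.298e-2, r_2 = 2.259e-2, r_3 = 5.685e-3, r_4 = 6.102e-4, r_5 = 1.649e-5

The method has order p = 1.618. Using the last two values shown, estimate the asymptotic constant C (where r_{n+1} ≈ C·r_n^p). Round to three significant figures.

2.62

C ≈ r_5 / r_4^1.618
  = 1.649e-5 / (6.102e-4)^1.618
  = 1.649e-5 / 6.29353e-06 ≈ 2.6202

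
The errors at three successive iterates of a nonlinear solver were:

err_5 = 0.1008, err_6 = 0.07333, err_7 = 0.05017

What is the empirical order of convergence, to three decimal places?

1.193

p ≈ ln(err_7/err_6) / ln(err_6/err_5)
  = ln(0.05017/0.07333) / ln(0.07333/0.1008)
  = ln(0.684167) / ln(0.72748)
  = -0.379553 / -0.318169 ≈ 1.192929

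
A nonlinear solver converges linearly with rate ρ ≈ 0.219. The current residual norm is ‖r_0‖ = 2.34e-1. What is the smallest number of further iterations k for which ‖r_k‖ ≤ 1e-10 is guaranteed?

15

After k steps, ‖r_k‖ ≈ 2.34e-1·0.219^k.
Need 0.219^k ≤ 1e-10/2.34e-1 = 4.2735e-10.
k ≥ ln(4.2735e-10)/ln(0.219) = -21.5734/-1.51868 = 14.205.
Smallest integer k = 15.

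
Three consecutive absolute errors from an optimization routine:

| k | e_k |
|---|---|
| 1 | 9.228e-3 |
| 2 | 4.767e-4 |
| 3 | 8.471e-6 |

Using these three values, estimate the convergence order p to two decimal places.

p ≈ ln(e_3/e_2) / ln(e_2/e_1)
  = ln(8.471e-6/4.767e-4) / ln(4.767e-4/9.228e-3)
  = ln(0.0177701) / ln(0.051658)
  = -4.03024 / -2.96311 ≈ 1.36014

1.36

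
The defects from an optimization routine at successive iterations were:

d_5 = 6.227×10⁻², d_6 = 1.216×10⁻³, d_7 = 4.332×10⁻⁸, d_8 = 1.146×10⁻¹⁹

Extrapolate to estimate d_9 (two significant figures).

First estimate the order: p ≈ ln(d_8/d_7) / ln(d_7/d_6) = ln(1.146×10⁻¹⁹/4.332×10⁻⁸)/ln(4.332×10⁻⁸/1.216×10⁻³) = ln(2.64543e-12)/ln(3.5625e-05) ≈ 2.6027.
Then d_9 ≈ d_8·(d_8/d_7)^p = 1.146×10⁻¹⁹·(2.64543e-12)^2.6027 = 1.146×10⁻¹⁹·7.36599e-31 ≈ 8.441e-50.

8.4e-50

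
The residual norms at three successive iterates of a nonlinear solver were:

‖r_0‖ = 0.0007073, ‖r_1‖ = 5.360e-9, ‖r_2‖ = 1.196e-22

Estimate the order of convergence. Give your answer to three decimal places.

2.666

p ≈ ln(‖r_2‖/‖r_1‖) / ln(‖r_1‖/‖r_0‖)
  = ln(1.196e-22/5.360e-9) / ln(5.360e-9/0.0007073)
  = ln(2.23134e-14) / ln(7.57811e-06)
  = -31.433589 / -11.790247 ≈ 2.666067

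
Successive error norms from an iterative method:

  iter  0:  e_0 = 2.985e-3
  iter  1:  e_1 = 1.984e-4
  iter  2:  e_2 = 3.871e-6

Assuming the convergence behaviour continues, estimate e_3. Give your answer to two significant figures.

1.3e-8

First estimate the order: p ≈ ln(e_2/e_1) / ln(e_1/e_0) = ln(3.871e-6/1.984e-4)/ln(1.984e-4/2.985e-3) = ln(0.0195111)/ln(0.0664657) ≈ 1.4521.
Then e_3 ≈ e_2·(e_2/e_1)^p = 3.871e-6·(0.0195111)^1.4521 = 3.871e-6·0.00329093 ≈ 1.274e-08.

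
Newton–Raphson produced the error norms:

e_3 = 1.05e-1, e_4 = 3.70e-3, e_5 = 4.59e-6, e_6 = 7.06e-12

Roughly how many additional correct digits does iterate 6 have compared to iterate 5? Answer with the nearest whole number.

6

Digits gained ≈ log₁₀(e_5/e_6) = log₁₀(4.59e-6/7.06e-12) = log₁₀(650142) ≈ 5.813.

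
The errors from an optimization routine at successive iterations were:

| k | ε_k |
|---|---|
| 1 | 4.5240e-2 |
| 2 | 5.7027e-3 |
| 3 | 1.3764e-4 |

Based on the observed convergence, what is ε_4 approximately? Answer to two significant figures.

First estimate the order: p ≈ ln(ε_3/ε_2) / ln(ε_2/ε_1) = ln(1.3764e-4/5.7027e-3)/ln(5.7027e-3/4.5240e-2) = ln(0.0241359)/ln(0.126054) ≈ 1.7982.
Then ε_4 ≈ ε_3·(ε_3/ε_2)^p = 1.3764e-4·(0.0241359)^1.7982 = 1.3764e-4·0.00123511 ≈ 1.7e-07.

1.7e-7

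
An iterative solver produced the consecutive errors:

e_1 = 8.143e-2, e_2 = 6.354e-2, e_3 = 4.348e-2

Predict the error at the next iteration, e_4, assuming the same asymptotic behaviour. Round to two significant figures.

First estimate the order: p ≈ ln(e_3/e_2) / ln(e_2/e_1) = ln(4.348e-2/6.354e-2)/ln(6.354e-2/8.143e-2) = ln(0.684293)/ln(0.780302) ≈ 1.5293.
Then e_4 ≈ e_3·(e_3/e_2)^p = 4.348e-2·(0.684293)^1.5293 = 4.348e-2·0.559804 ≈ 0.02434.

2.4e-2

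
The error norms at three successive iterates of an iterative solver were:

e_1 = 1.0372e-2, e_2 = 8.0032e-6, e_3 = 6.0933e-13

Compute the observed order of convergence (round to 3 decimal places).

2.287

p ≈ ln(e_3/e_2) / ln(e_2/e_1)
  = ln(6.0933e-13/8.0032e-6) / ln(8.0032e-6/1.0372e-2)
  = ln(7.61358e-08) / ln(0.000771616)
  = -16.390747 / -7.167024 ≈ 2.286967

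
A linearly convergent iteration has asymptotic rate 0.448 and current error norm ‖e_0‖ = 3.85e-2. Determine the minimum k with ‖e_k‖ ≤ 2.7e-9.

21

After k steps, ‖e_k‖ ≈ 3.85e-2·0.448^k.
Need 0.448^k ≤ 2.7e-9/3.85e-2 = 7.01299e-08.
k ≥ ln(7.01299e-08)/ln(0.448) = -16.4729/-0.80296 = 20.515.
Smallest integer k = 21.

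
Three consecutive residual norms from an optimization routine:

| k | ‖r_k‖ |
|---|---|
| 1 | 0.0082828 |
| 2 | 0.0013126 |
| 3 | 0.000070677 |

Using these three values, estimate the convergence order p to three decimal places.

p ≈ ln(‖r_3‖/‖r_2‖) / ln(‖r_2‖/‖r_1‖)
  = ln(0.000070677/0.0013126) / ln(0.0013126/0.0082828)
  = ln(0.053845) / ln(0.158473)
  = -2.921646 / -1.842171 ≈ 1.585980

1.586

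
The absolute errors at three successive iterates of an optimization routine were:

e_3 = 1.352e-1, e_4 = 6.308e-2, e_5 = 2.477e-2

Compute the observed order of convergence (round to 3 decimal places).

p ≈ ln(e_5/e_4) / ln(e_4/e_3)
  = ln(2.477e-2/6.308e-2) / ln(6.308e-2/1.352e-1)
  = ln(0.392676) / ln(0.466568)
  = -0.934770 / -0.762352 ≈ 1.226166

1.226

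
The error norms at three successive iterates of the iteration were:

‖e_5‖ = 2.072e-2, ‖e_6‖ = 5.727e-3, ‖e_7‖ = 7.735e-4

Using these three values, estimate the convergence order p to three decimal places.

1.557

p ≈ ln(‖e_7‖/‖e_6‖) / ln(‖e_6‖/‖e_5‖)
  = ln(7.735e-4/5.727e-3) / ln(5.727e-3/2.072e-2)
  = ln(0.135062) / ln(0.2764)
  = -2.002021 / -1.285906 ≈ 1.556895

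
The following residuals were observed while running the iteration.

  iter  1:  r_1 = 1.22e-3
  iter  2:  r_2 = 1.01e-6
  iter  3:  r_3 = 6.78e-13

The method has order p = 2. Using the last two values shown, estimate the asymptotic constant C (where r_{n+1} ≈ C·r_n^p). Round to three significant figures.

0.665

C ≈ r_3 / r_2^2
  = 6.78e-13 / (1.01e-6)^2
  = 6.78e-13 / 1.0201e-12 ≈ 0.66464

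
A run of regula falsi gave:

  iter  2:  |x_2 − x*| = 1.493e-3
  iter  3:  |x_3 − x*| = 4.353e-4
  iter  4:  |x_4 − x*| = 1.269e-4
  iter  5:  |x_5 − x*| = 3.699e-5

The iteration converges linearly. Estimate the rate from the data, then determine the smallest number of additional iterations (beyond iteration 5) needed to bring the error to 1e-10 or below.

11

Rate ρ ≈ |x_5 − x*|/|x_4 − x*| = 3.699e-5/1.269e-4 = 0.2915.
After j more steps, |x_{5+j} − x*| ≈ 3.699e-5·ρ^j; need ρ^j ≤ 1e-10/3.699e-5 = 2.70343e-06.
j ≥ ln(2.70343e-06)/ln(0.2915) = -12.8210/-1.23272 = 10.401.
So 11 more iterations are needed.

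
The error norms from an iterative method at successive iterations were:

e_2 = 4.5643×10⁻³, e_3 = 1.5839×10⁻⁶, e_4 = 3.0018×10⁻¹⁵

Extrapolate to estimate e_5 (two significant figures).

3.1e-37

First estimate the order: p ≈ ln(e_4/e_3) / ln(e_3/e_2) = ln(3.0018×10⁻¹⁵/1.5839×10⁻⁶)/ln(1.5839×10⁻⁶/4.5643×10⁻³) = ln(1.8952e-09)/ln(0.000347019) ≈ 2.5212.
Then e_5 ≈ e_4·(e_4/e_3)^p = 3.0018×10⁻¹⁵·(1.8952e-09)^2.5212 = 3.0018×10⁻¹⁵·1.02147e-22 ≈ 3.066e-37.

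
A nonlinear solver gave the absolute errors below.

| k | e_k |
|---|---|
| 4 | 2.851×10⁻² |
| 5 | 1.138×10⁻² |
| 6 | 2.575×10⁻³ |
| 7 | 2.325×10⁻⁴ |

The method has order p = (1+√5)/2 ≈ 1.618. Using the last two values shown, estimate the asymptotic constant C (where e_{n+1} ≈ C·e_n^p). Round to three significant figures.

3.60

C ≈ e_7 / e_6^1.618
  = 2.325×10⁻⁴ / (2.575×10⁻³)^1.618
  = 2.325×10⁻⁴ / 6.46603e-05 ≈ 3.5957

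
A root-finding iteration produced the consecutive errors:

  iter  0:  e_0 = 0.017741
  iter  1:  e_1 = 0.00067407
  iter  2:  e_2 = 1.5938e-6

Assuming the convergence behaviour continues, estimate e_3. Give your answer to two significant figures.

2.2e-11

First estimate the order: p ≈ ln(e_2/e_1) / ln(e_1/e_0) = ln(1.5938e-6/0.00067407)/ln(0.00067407/0.017741) = ln(0.00236444)/ln(0.037995) ≈ 1.8491.
Then e_3 ≈ e_2·(e_2/e_1)^p = 1.5938e-6·(0.00236444)^1.8491 = 1.5938e-6·1.39239e-05 ≈ 2.219e-11.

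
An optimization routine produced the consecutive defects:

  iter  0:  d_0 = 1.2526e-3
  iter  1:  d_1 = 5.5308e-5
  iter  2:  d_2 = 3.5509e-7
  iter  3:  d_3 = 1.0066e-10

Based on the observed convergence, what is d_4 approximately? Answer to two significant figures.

First estimate the order: p ≈ ln(d_3/d_2) / ln(d_2/d_1) = ln(1.0066e-10/3.5509e-7)/ln(3.5509e-7/5.5308e-5) = ln(0.000283477)/ln(0.00642023) ≈ 1.6180.
Then d_4 ≈ d_3·(d_3/d_2)^p = 1.0066e-10·(0.000283477)^1.6180 = 1.0066e-10·1.82043e-06 ≈ 1.832e-16.

1.8e-16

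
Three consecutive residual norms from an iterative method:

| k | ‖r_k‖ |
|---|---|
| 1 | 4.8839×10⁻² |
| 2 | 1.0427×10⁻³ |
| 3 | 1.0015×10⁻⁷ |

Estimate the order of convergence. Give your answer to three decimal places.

2.405

p ≈ ln(‖r_3‖/‖r_2‖) / ln(‖r_2‖/‖r_1‖)
  = ln(1.0015×10⁻⁷/1.0427×10⁻³) / ln(1.0427×10⁻³/4.8839×10⁻²)
  = ln(9.60487e-05) / ln(0.0213497)
  = -9.250655 / -3.846718 ≈ 2.404818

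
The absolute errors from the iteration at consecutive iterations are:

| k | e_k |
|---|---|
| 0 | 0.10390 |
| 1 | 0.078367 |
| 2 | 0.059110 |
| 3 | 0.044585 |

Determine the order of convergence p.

Consecutive ratios: e_3/e_2 = 0.044585/0.059110 = 0.754272, e_2/e_1 = 0.059110/0.078367 = 0.754272.
p ≈ ln(0.754272)/ln(0.754272) = -0.2820/-0.2820 ≈ 1.00.
So the convergence is linear (order 1).

1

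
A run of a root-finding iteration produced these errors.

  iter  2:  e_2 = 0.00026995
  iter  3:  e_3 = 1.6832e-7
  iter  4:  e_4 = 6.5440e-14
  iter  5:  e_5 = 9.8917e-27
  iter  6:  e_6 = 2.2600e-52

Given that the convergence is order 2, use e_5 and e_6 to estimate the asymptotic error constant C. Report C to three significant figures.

2.31

C ≈ e_6 / e_5^2
  = 2.2600e-52 / (9.8917e-27)^2
  = 2.2600e-52 / 9.78457e-53 ≈ 2.3098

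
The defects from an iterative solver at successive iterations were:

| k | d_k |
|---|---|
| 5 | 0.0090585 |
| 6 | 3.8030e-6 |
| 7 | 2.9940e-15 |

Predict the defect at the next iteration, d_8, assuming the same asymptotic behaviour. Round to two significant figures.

First estimate the order: p ≈ ln(d_7/d_6) / ln(d_6/d_5) = ln(2.9940e-15/3.8030e-6)/ln(3.8030e-6/0.0090585) = ln(7.87273e-10)/ln(0.000419827) ≈ 2.6959.
Then d_8 ≈ d_7·(d_7/d_6)^p = 2.9940e-15·(7.87273e-10)^2.6959 = 2.9940e-15·2.86328e-25 ≈ 8.573e-40.

8.6e-40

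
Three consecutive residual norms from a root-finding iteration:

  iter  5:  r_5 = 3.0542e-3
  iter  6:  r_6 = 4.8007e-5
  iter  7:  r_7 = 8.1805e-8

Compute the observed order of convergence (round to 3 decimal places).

p ≈ ln(r_7/r_6) / ln(r_6/r_5)
  = ln(8.1805e-8/4.8007e-5) / ln(4.8007e-5/3.0542e-3)
  = ln(0.00170402) / ln(0.0157184)
  = -6.374765 / -4.152923 ≈ 1.535007

1.535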